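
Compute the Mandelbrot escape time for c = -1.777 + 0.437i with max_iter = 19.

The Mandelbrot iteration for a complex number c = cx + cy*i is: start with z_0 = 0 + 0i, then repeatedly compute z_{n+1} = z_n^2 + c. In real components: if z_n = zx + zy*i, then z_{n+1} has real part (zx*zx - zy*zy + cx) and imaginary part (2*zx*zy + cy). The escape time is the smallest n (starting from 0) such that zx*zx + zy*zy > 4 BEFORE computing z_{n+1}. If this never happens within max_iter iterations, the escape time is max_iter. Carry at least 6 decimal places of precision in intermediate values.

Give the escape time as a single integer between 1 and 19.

z_0 = 0 + 0i, c = -1.7770 + 0.4370i
Iter 1: z = -1.7770 + 0.4370i, |z|^2 = 3.3487
Iter 2: z = 1.1898 + -1.1161i, |z|^2 = 2.6612
Iter 3: z = -1.6071 + -2.2188i, |z|^2 = 7.5059
Escaped at iteration 3

Answer: 3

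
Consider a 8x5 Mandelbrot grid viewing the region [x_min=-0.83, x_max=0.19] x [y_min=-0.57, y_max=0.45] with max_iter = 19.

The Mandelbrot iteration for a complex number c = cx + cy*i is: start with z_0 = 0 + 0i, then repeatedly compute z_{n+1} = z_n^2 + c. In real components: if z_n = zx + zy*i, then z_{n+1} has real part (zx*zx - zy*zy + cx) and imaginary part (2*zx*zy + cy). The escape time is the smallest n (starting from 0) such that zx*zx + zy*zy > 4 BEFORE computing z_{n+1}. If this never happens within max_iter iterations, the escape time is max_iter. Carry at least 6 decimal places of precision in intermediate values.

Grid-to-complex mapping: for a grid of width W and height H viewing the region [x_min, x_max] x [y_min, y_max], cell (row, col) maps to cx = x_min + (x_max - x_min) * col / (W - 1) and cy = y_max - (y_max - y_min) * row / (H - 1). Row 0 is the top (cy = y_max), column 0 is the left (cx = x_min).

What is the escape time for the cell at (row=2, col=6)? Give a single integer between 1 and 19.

Answer: 19

Derivation:
z_0 = 0 + 0i, c = 0.0443 + -0.0600i
Iter 1: z = 0.0443 + -0.0600i, |z|^2 = 0.0056
Iter 2: z = 0.0426 + -0.0653i, |z|^2 = 0.0061
Iter 3: z = 0.0418 + -0.0656i, |z|^2 = 0.0061
Iter 4: z = 0.0417 + -0.0655i, |z|^2 = 0.0060
Iter 5: z = 0.0417 + -0.0655i, |z|^2 = 0.0060
Iter 6: z = 0.0417 + -0.0655i, |z|^2 = 0.0060
Iter 7: z = 0.0417 + -0.0655i, |z|^2 = 0.0060
Iter 8: z = 0.0417 + -0.0655i, |z|^2 = 0.0060
Iter 9: z = 0.0417 + -0.0655i, |z|^2 = 0.0060
Iter 10: z = 0.0417 + -0.0655i, |z|^2 = 0.0060
Iter 11: z = 0.0417 + -0.0655i, |z|^2 = 0.0060
Iter 12: z = 0.0417 + -0.0655i, |z|^2 = 0.0060
Iter 13: z = 0.0417 + -0.0655i, |z|^2 = 0.0060
Iter 14: z = 0.0417 + -0.0655i, |z|^2 = 0.0060
Iter 15: z = 0.0417 + -0.0655i, |z|^2 = 0.0060
Iter 16: z = 0.0417 + -0.0655i, |z|^2 = 0.0060
Iter 17: z = 0.0417 + -0.0655i, |z|^2 = 0.0060
Iter 18: z = 0.0417 + -0.0655i, |z|^2 = 0.0060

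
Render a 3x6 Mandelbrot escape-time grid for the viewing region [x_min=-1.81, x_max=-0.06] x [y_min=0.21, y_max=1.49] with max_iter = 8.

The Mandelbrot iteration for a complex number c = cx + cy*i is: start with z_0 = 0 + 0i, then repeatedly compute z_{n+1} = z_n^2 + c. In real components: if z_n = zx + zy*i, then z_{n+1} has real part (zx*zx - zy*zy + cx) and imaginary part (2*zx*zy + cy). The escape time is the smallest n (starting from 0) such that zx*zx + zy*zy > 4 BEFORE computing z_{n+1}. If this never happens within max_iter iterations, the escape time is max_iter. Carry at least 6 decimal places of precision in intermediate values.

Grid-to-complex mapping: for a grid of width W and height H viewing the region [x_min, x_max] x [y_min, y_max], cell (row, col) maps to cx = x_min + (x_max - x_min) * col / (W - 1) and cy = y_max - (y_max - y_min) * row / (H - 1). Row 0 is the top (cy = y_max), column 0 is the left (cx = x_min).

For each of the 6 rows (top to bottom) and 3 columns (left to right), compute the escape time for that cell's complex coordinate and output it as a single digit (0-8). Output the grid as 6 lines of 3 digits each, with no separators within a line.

Answer: 122
133
138
248
358
488

Derivation:
(row=0, col=0): c = -1.8100 + 1.4900i → escape time 1
(row=0, col=1): c = -0.9350 + 1.4900i → escape time 2
(row=0, col=2): c = -0.0600 + 1.4900i → escape time 2
(row=1, col=0): c = -1.8100 + 1.2340i → escape time 1
(row=1, col=1): c = -0.9350 + 1.2340i → escape time 3
(row=1, col=2): c = -0.0600 + 1.2340i → escape time 3
(row=2, col=0): c = -1.8100 + 0.9780i → escape time 1
(row=2, col=1): c = -0.9350 + 0.9780i → escape time 3
(row=2, col=2): c = -0.0600 + 0.9780i → escape time 8
(row=3, col=0): c = -1.8100 + 0.7220i → escape time 2
(row=3, col=1): c = -0.9350 + 0.7220i → escape time 4
(row=3, col=2): c = -0.0600 + 0.7220i → escape time 8
(row=4, col=0): c = -1.8100 + 0.4660i → escape time 3
(row=4, col=1): c = -0.9350 + 0.4660i → escape time 5
(row=4, col=2): c = -0.0600 + 0.4660i → escape time 8
(row=5, col=0): c = -1.8100 + 0.2100i → escape time 4
(row=5, col=1): c = -0.9350 + 0.2100i → escape time 8
(row=5, col=2): c = -0.0600 + 0.2100i → escape time 8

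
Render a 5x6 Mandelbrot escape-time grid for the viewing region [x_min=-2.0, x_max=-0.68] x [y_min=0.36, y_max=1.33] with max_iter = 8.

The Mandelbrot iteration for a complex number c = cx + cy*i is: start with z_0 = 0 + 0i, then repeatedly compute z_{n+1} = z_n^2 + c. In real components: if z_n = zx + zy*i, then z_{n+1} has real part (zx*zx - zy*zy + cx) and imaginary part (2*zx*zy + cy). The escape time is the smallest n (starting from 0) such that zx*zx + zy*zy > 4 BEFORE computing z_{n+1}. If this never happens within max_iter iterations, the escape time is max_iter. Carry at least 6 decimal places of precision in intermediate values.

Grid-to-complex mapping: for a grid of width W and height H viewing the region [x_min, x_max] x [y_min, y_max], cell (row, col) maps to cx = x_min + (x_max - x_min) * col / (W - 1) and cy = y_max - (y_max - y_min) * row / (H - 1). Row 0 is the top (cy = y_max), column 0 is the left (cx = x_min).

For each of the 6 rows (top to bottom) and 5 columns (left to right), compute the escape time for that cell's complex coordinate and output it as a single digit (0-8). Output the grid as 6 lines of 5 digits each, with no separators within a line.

(row=0, col=0): c = -2.0000 + 1.3300i → escape time 1
(row=0, col=1): c = -1.6700 + 1.3300i → escape time 1
(row=0, col=2): c = -1.3400 + 1.3300i → escape time 2
(row=0, col=3): c = -1.0100 + 1.3300i → escape time 2
(row=0, col=4): c = -0.6800 + 1.3300i → escape time 2
(row=1, col=0): c = -2.0000 + 1.1360i → escape time 1
(row=1, col=1): c = -1.6700 + 1.1360i → escape time 1
(row=1, col=2): c = -1.3400 + 1.1360i → escape time 2
(row=1, col=3): c = -1.0100 + 1.1360i → escape time 3
(row=1, col=4): c = -0.6800 + 1.1360i → escape time 3
(row=2, col=0): c = -2.0000 + 0.9420i → escape time 1
(row=2, col=1): c = -1.6700 + 0.9420i → escape time 2
(row=2, col=2): c = -1.3400 + 0.9420i → escape time 3
(row=2, col=3): c = -1.0100 + 0.9420i → escape time 3
(row=2, col=4): c = -0.6800 + 0.9420i → escape time 4
(row=3, col=0): c = -2.0000 + 0.7480i → escape time 1
(row=3, col=1): c = -1.6700 + 0.7480i → escape time 3
(row=3, col=2): c = -1.3400 + 0.7480i → escape time 3
(row=3, col=3): c = -1.0100 + 0.7480i → escape time 3
(row=3, col=4): c = -0.6800 + 0.7480i → escape time 4
(row=4, col=0): c = -2.0000 + 0.5540i → escape time 1
(row=4, col=1): c = -1.6700 + 0.5540i → escape time 3
(row=4, col=2): c = -1.3400 + 0.5540i → escape time 3
(row=4, col=3): c = -1.0100 + 0.5540i → escape time 5
(row=4, col=4): c = -0.6800 + 0.5540i → escape time 7
(row=5, col=0): c = -2.0000 + 0.3600i → escape time 1
(row=5, col=1): c = -1.6700 + 0.3600i → escape time 4
(row=5, col=2): c = -1.3400 + 0.3600i → escape time 6
(row=5, col=3): c = -1.0100 + 0.3600i → escape time 8
(row=5, col=4): c = -0.6800 + 0.3600i → escape time 8

Answer: 11222
11233
12334
13334
13357
14688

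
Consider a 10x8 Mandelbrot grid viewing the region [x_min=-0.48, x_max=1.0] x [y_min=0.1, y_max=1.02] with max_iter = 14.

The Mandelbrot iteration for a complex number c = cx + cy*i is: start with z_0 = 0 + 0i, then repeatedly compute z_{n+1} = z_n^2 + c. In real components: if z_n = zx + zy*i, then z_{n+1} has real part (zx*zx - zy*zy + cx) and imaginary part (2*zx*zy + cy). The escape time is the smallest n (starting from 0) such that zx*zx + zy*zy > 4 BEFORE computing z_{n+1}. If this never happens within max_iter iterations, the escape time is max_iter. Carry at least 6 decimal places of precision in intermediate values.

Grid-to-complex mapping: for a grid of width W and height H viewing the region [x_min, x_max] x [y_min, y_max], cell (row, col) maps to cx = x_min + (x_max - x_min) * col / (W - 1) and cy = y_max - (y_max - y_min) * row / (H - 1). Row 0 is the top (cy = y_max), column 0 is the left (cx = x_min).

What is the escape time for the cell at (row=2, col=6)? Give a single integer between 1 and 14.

z_0 = 0 + 0i, c = 0.5067 + 0.7571i
Iter 1: z = 0.5067 + 0.7571i, |z|^2 = 0.8300
Iter 2: z = 0.1901 + 1.5244i, |z|^2 = 2.3599
Iter 3: z = -1.7809 + 1.3368i, |z|^2 = 4.9586
Escaped at iteration 3

Answer: 3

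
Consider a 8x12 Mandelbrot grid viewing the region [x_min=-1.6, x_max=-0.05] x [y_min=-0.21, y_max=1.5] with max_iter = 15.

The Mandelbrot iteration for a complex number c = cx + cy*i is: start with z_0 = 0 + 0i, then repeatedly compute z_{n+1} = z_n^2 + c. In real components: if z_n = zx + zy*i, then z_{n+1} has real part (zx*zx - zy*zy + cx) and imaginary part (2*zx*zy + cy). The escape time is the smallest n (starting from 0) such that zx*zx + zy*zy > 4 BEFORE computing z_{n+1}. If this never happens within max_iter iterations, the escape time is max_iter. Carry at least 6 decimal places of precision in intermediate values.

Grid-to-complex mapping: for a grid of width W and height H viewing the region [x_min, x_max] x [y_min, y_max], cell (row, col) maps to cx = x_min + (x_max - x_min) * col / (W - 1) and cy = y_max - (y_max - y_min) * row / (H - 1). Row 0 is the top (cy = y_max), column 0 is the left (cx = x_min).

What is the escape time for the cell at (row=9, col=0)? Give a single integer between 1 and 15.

Answer: 6

Derivation:
z_0 = 0 + 0i, c = -1.6000 + 0.1009i
Iter 1: z = -1.6000 + 0.1009i, |z|^2 = 2.5702
Iter 2: z = 0.9498 + -0.2220i, |z|^2 = 0.9514
Iter 3: z = -0.7471 + -0.3208i, |z|^2 = 0.6611
Iter 4: z = -1.1447 + 0.5803i, |z|^2 = 1.6471
Iter 5: z = -0.6264 + -1.2276i, |z|^2 = 1.8993
Iter 6: z = -2.7147 + 1.6388i, |z|^2 = 10.0551
Escaped at iteration 6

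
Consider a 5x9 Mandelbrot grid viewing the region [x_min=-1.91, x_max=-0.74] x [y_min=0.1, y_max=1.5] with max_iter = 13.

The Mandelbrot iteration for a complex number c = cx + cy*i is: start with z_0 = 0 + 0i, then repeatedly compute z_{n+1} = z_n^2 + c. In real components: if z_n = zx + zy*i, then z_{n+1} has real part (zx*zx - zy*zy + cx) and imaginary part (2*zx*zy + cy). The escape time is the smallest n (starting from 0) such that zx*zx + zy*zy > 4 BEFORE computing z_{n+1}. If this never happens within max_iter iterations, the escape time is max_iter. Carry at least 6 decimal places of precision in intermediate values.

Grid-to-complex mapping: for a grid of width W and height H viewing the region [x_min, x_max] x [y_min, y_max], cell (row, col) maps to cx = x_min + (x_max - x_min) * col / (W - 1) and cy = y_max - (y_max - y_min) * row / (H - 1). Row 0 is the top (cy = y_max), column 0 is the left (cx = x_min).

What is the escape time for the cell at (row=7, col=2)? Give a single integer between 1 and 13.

z_0 = 0 + 0i, c = -1.3250 + 0.2750i
Iter 1: z = -1.3250 + 0.2750i, |z|^2 = 1.8313
Iter 2: z = 0.3550 + -0.4538i, |z|^2 = 0.3319
Iter 3: z = -1.4049 + -0.0472i, |z|^2 = 1.9759
Iter 4: z = 0.6464 + 0.4075i, |z|^2 = 0.5839
Iter 5: z = -1.0732 + 0.8018i, |z|^2 = 1.7947
Iter 6: z = -0.8162 + -1.4461i, |z|^2 = 2.7574
Iter 7: z = -2.7501 + 2.6356i, |z|^2 = 14.5091
Escaped at iteration 7

Answer: 7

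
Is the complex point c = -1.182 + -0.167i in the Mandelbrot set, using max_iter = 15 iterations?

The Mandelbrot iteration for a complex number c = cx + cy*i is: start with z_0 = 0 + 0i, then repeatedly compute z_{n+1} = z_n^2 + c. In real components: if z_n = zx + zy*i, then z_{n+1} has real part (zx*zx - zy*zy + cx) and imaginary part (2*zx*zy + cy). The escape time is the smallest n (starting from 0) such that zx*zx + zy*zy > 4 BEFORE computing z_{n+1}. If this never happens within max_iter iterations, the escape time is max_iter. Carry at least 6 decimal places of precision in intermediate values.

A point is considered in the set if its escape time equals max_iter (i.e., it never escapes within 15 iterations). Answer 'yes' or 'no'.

z_0 = 0 + 0i, c = -1.1820 + -0.1670i
Iter 1: z = -1.1820 + -0.1670i, |z|^2 = 1.4250
Iter 2: z = 0.1872 + 0.2278i, |z|^2 = 0.0869
Iter 3: z = -1.1988 + -0.0817i, |z|^2 = 1.4439
Iter 4: z = 0.2485 + 0.0289i, |z|^2 = 0.0626
Iter 5: z = -1.1211 + -0.1526i, |z|^2 = 1.2801
Iter 6: z = 0.0515 + 0.1752i, |z|^2 = 0.0334
Iter 7: z = -1.2101 + -0.1489i, |z|^2 = 1.4864
Iter 8: z = 0.2601 + 0.1935i, |z|^2 = 0.1051
Iter 9: z = -1.1518 + -0.0664i, |z|^2 = 1.3311
Iter 10: z = 0.1402 + -0.0141i, |z|^2 = 0.0199
Iter 11: z = -1.1625 + -0.1710i, |z|^2 = 1.3807
Iter 12: z = 0.1402 + 0.2305i, |z|^2 = 0.0728
Iter 13: z = -1.2155 + -0.1024i, |z|^2 = 1.4878
Iter 14: z = 0.2848 + 0.0818i, |z|^2 = 0.0878
Did not escape in 15 iterations → in set

Answer: yes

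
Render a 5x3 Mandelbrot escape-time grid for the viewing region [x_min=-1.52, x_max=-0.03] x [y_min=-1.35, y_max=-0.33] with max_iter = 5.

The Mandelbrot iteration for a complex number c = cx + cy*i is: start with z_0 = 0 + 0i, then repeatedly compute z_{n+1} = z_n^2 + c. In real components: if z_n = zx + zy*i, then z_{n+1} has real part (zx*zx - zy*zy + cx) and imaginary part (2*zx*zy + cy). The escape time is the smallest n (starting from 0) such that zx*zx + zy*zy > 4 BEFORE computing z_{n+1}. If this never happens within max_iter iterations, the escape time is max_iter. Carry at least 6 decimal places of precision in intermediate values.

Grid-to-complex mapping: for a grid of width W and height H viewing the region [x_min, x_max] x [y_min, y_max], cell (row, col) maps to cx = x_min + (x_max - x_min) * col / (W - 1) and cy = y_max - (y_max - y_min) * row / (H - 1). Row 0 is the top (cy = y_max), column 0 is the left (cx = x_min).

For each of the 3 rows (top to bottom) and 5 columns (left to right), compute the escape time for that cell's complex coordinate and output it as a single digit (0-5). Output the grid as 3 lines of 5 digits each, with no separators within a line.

(row=0, col=0): c = -1.5200 + -0.3300i → escape time 4
(row=0, col=1): c = -1.1475 + -0.3300i → escape time 5
(row=0, col=2): c = -0.7750 + -0.3300i → escape time 5
(row=0, col=3): c = -0.4025 + -0.3300i → escape time 5
(row=0, col=4): c = -0.0300 + -0.3300i → escape time 5
(row=1, col=0): c = -1.5200 + -0.8400i → escape time 3
(row=1, col=1): c = -1.1475 + -0.8400i → escape time 3
(row=1, col=2): c = -0.7750 + -0.8400i → escape time 4
(row=1, col=3): c = -0.4025 + -0.8400i → escape time 5
(row=1, col=4): c = -0.0300 + -0.8400i → escape time 5
(row=2, col=0): c = -1.5200 + -1.3500i → escape time 1
(row=2, col=1): c = -1.1475 + -1.3500i → escape time 2
(row=2, col=2): c = -0.7750 + -1.3500i → escape time 2
(row=2, col=3): c = -0.4025 + -1.3500i → escape time 2
(row=2, col=4): c = -0.0300 + -1.3500i → escape time 2

Answer: 45555
33455
12222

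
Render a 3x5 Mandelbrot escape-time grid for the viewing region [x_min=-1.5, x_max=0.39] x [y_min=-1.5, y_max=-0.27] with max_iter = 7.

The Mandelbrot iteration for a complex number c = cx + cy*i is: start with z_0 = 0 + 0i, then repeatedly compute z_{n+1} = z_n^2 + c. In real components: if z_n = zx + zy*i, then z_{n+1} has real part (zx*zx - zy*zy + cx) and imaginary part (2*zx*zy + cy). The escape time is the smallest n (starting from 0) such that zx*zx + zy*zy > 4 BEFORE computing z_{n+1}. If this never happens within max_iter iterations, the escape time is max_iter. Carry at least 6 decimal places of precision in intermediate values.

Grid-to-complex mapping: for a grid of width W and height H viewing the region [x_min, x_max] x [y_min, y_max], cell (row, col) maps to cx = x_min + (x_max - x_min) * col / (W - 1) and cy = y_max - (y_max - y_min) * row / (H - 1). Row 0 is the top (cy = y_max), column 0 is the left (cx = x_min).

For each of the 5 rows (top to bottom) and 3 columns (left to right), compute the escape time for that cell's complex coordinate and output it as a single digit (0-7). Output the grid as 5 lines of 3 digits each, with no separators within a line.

Answer: 577
377
343
232
122

Derivation:
(row=0, col=0): c = -1.5000 + -0.2700i → escape time 5
(row=0, col=1): c = -0.5550 + -0.2700i → escape time 7
(row=0, col=2): c = 0.3900 + -0.2700i → escape time 7
(row=1, col=0): c = -1.5000 + -0.5775i → escape time 3
(row=1, col=1): c = -0.5550 + -0.5775i → escape time 7
(row=1, col=2): c = 0.3900 + -0.5775i → escape time 7
(row=2, col=0): c = -1.5000 + -0.8850i → escape time 3
(row=2, col=1): c = -0.5550 + -0.8850i → escape time 4
(row=2, col=2): c = 0.3900 + -0.8850i → escape time 3
(row=3, col=0): c = -1.5000 + -1.1925i → escape time 2
(row=3, col=1): c = -0.5550 + -1.1925i → escape time 3
(row=3, col=2): c = 0.3900 + -1.1925i → escape time 2
(row=4, col=0): c = -1.5000 + -1.5000i → escape time 1
(row=4, col=1): c = -0.5550 + -1.5000i → escape time 2
(row=4, col=2): c = 0.3900 + -1.5000i → escape time 2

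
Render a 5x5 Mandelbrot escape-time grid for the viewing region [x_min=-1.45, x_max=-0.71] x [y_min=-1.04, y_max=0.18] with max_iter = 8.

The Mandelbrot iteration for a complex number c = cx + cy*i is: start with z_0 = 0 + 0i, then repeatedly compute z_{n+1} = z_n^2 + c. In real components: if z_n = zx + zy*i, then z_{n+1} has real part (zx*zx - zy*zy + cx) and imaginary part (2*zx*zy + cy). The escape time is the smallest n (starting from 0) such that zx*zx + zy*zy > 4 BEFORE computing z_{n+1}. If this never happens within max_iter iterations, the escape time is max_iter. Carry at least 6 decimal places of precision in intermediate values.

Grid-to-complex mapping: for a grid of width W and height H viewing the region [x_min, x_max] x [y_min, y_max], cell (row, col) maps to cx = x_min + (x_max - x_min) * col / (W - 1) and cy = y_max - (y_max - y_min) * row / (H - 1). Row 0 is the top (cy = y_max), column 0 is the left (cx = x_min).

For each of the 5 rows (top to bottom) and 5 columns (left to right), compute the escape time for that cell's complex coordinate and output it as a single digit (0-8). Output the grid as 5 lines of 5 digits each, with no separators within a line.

(row=0, col=0): c = -1.4500 + 0.1800i → escape time 5
(row=0, col=1): c = -1.2650 + 0.1800i → escape time 8
(row=0, col=2): c = -1.0800 + 0.1800i → escape time 8
(row=0, col=3): c = -0.8950 + 0.1800i → escape time 8
(row=0, col=4): c = -0.7100 + 0.1800i → escape time 8
(row=1, col=0): c = -1.4500 + -0.1250i → escape time 8
(row=1, col=1): c = -1.2650 + -0.1250i → escape time 8
(row=1, col=2): c = -1.0800 + -0.1250i → escape time 8
(row=1, col=3): c = -0.8950 + -0.1250i → escape time 8
(row=1, col=4): c = -0.7100 + -0.1250i → escape time 8
(row=2, col=0): c = -1.4500 + -0.4300i → escape time 4
(row=2, col=1): c = -1.2650 + -0.4300i → escape time 8
(row=2, col=2): c = -1.0800 + -0.4300i → escape time 6
(row=2, col=3): c = -0.8950 + -0.4300i → escape time 6
(row=2, col=4): c = -0.7100 + -0.4300i → escape time 8
(row=3, col=0): c = -1.4500 + -0.7350i → escape time 3
(row=3, col=1): c = -1.2650 + -0.7350i → escape time 3
(row=3, col=2): c = -1.0800 + -0.7350i → escape time 3
(row=3, col=3): c = -0.8950 + -0.7350i → escape time 4
(row=3, col=4): c = -0.7100 + -0.7350i → escape time 4
(row=4, col=0): c = -1.4500 + -1.0400i → escape time 2
(row=4, col=1): c = -1.2650 + -1.0400i → escape time 3
(row=4, col=2): c = -1.0800 + -1.0400i → escape time 3
(row=4, col=3): c = -0.8950 + -1.0400i → escape time 3
(row=4, col=4): c = -0.7100 + -1.0400i → escape time 3

Answer: 58888
88888
48668
33344
23333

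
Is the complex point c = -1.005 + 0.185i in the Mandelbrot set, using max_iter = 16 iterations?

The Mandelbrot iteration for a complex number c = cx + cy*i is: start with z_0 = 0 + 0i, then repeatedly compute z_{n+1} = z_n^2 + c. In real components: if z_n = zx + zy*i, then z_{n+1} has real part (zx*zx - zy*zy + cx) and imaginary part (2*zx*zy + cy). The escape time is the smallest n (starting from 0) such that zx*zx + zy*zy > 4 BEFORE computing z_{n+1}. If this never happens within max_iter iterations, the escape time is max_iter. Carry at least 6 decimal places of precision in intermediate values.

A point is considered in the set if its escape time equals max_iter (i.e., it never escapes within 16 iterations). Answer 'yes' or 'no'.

z_0 = 0 + 0i, c = -1.0050 + 0.1850i
Iter 1: z = -1.0050 + 0.1850i, |z|^2 = 1.0442
Iter 2: z = -0.0292 + -0.1868i, |z|^2 = 0.0358
Iter 3: z = -1.0391 + 0.1959i, |z|^2 = 1.1180
Iter 4: z = 0.0363 + -0.2221i, |z|^2 = 0.0507
Iter 5: z = -1.0530 + 0.1689i, |z|^2 = 1.1374
Iter 6: z = 0.0753 + -0.1707i, |z|^2 = 0.0348
Iter 7: z = -1.0285 + 0.1593i, |z|^2 = 1.0831
Iter 8: z = 0.0274 + -0.1426i, |z|^2 = 0.0211
Iter 9: z = -1.0246 + 0.1772i, |z|^2 = 1.0812
Iter 10: z = 0.0134 + -0.1781i, |z|^2 = 0.0319
Iter 11: z = -1.0365 + 0.1802i, |z|^2 = 1.1069
Iter 12: z = 0.0369 + -0.1886i, |z|^2 = 0.0369
Iter 13: z = -1.0392 + 0.1711i, |z|^2 = 1.1092
Iter 14: z = 0.0457 + -0.1705i, |z|^2 = 0.0312
Iter 15: z = -1.0320 + 0.1694i, |z|^2 = 1.0937
Did not escape in 16 iterations → in set

Answer: yes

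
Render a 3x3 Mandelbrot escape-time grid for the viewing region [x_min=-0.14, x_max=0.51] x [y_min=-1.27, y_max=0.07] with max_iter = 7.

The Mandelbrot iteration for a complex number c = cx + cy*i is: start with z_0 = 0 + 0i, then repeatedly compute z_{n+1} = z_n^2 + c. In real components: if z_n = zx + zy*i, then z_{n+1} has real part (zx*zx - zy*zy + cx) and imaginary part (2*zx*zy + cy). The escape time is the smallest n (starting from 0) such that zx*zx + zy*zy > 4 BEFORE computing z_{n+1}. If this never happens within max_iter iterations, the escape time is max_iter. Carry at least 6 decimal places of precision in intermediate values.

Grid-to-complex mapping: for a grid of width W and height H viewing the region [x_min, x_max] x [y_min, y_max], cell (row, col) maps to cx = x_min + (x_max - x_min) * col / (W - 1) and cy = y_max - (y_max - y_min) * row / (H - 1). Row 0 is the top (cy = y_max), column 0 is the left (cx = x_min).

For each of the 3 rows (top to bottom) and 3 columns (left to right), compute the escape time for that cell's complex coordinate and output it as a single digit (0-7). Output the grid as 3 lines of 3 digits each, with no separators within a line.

Answer: 775
774
322

Derivation:
(row=0, col=0): c = -0.1400 + 0.0700i → escape time 7
(row=0, col=1): c = 0.1850 + 0.0700i → escape time 7
(row=0, col=2): c = 0.5100 + 0.0700i → escape time 5
(row=1, col=0): c = -0.1400 + -0.6000i → escape time 7
(row=1, col=1): c = 0.1850 + -0.6000i → escape time 7
(row=1, col=2): c = 0.5100 + -0.6000i → escape time 4
(row=2, col=0): c = -0.1400 + -1.2700i → escape time 3
(row=2, col=1): c = 0.1850 + -1.2700i → escape time 2
(row=2, col=2): c = 0.5100 + -1.2700i → escape time 2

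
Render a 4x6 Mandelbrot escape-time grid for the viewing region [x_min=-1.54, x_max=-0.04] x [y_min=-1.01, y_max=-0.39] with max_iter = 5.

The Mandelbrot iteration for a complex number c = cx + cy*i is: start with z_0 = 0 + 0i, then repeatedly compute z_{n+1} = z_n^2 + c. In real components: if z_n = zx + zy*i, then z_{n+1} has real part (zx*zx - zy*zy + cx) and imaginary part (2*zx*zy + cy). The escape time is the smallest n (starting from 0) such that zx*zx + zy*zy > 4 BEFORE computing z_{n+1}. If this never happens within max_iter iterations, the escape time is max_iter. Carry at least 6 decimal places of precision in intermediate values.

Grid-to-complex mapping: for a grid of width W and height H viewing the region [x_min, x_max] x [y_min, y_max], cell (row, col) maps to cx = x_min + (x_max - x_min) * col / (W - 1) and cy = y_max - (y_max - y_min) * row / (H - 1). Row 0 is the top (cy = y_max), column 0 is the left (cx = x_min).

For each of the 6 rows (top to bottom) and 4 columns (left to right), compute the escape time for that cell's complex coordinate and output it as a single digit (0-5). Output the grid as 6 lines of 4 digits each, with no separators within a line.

Answer: 4555
3555
3455
3355
3345
2345

Derivation:
(row=0, col=0): c = -1.5400 + -0.3900i → escape time 4
(row=0, col=1): c = -1.0400 + -0.3900i → escape time 5
(row=0, col=2): c = -0.5400 + -0.3900i → escape time 5
(row=0, col=3): c = -0.0400 + -0.3900i → escape time 5
(row=1, col=0): c = -1.5400 + -0.5140i → escape time 3
(row=1, col=1): c = -1.0400 + -0.5140i → escape time 5
(row=1, col=2): c = -0.5400 + -0.5140i → escape time 5
(row=1, col=3): c = -0.0400 + -0.5140i → escape time 5
(row=2, col=0): c = -1.5400 + -0.6380i → escape time 3
(row=2, col=1): c = -1.0400 + -0.6380i → escape time 4
(row=2, col=2): c = -0.5400 + -0.6380i → escape time 5
(row=2, col=3): c = -0.0400 + -0.6380i → escape time 5
(row=3, col=0): c = -1.5400 + -0.7620i → escape time 3
(row=3, col=1): c = -1.0400 + -0.7620i → escape time 3
(row=3, col=2): c = -0.5400 + -0.7620i → escape time 5
(row=3, col=3): c = -0.0400 + -0.7620i → escape time 5
(row=4, col=0): c = -1.5400 + -0.8860i → escape time 3
(row=4, col=1): c = -1.0400 + -0.8860i → escape time 3
(row=4, col=2): c = -0.5400 + -0.8860i → escape time 4
(row=4, col=3): c = -0.0400 + -0.8860i → escape time 5
(row=5, col=0): c = -1.5400 + -1.0100i → escape time 2
(row=5, col=1): c = -1.0400 + -1.0100i → escape time 3
(row=5, col=2): c = -0.5400 + -1.0100i → escape time 4
(row=5, col=3): c = -0.0400 + -1.0100i → escape time 5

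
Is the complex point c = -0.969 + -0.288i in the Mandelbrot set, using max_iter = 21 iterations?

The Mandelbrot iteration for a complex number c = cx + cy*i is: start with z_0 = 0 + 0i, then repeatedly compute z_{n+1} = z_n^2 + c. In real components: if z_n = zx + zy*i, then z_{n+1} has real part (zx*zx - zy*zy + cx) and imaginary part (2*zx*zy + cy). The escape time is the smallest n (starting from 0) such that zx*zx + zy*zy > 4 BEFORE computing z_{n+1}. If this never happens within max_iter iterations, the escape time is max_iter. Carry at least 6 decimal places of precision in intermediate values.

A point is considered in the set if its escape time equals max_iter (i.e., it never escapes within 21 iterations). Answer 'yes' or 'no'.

Answer: no

Derivation:
z_0 = 0 + 0i, c = -0.9690 + -0.2880i
Iter 1: z = -0.9690 + -0.2880i, |z|^2 = 1.0219
Iter 2: z = -0.1130 + 0.2701i, |z|^2 = 0.0857
Iter 3: z = -1.0292 + -0.3490i, |z|^2 = 1.1811
Iter 4: z = -0.0316 + 0.4305i, |z|^2 = 0.1863
Iter 5: z = -1.1533 + -0.3152i, |z|^2 = 1.4295
Iter 6: z = 0.2618 + 0.4390i, |z|^2 = 0.2612
Iter 7: z = -1.0932 + -0.0581i, |z|^2 = 1.1984
Iter 8: z = 0.2226 + -0.1609i, |z|^2 = 0.0754
Iter 9: z = -0.9453 + -0.3596i, |z|^2 = 1.0230
Iter 10: z = -0.2047 + 0.3919i, |z|^2 = 0.1955
Iter 11: z = -1.0807 + -0.4484i, |z|^2 = 1.3690
Iter 12: z = -0.0022 + 0.6813i, |z|^2 = 0.4641
Iter 13: z = -1.4331 + -0.2909i, |z|^2 = 2.1384
Iter 14: z = 1.0002 + 0.5459i, |z|^2 = 1.2983
Iter 15: z = -0.2667 + 0.8039i, |z|^2 = 0.7174
Iter 16: z = -1.5442 + -0.7168i, |z|^2 = 2.8984
Iter 17: z = 0.9019 + 1.9257i, |z|^2 = 4.5216
Escaped at iteration 17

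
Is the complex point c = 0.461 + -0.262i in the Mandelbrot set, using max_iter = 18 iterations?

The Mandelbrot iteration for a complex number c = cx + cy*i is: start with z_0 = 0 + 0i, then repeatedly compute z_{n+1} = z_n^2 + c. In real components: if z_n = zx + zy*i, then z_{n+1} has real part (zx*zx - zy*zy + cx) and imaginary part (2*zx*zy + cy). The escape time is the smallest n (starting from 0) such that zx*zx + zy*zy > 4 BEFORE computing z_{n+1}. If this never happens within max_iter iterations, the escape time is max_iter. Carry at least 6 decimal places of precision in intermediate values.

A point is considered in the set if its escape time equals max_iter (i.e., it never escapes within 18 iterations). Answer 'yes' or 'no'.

z_0 = 0 + 0i, c = 0.4610 + -0.2620i
Iter 1: z = 0.4610 + -0.2620i, |z|^2 = 0.2812
Iter 2: z = 0.6049 + -0.5036i, |z|^2 = 0.6195
Iter 3: z = 0.5733 + -0.8712i, |z|^2 = 1.0876
Iter 4: z = 0.0307 + -1.2609i, |z|^2 = 1.5908
Iter 5: z = -1.1279 + -0.3394i, |z|^2 = 1.3874
Iter 6: z = 1.6180 + 0.5037i, |z|^2 = 2.8717
Iter 7: z = 2.8253 + 1.3680i, |z|^2 = 9.8538
Escaped at iteration 7

Answer: no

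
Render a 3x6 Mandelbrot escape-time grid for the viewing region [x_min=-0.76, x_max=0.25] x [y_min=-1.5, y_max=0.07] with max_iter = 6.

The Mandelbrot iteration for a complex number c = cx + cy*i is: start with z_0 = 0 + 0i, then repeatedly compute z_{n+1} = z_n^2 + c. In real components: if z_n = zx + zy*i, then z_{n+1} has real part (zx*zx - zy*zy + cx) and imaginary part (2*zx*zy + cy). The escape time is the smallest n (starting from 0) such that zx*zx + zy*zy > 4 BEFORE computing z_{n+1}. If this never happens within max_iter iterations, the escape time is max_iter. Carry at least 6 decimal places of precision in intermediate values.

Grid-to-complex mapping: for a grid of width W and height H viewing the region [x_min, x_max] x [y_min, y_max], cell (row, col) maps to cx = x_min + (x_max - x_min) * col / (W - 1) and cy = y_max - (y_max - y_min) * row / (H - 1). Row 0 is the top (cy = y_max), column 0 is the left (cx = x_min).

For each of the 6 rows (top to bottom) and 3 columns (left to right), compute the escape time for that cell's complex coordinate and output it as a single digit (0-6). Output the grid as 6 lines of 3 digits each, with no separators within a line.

(row=0, col=0): c = -0.7600 + 0.0700i → escape time 6
(row=0, col=1): c = -0.2550 + 0.0700i → escape time 6
(row=0, col=2): c = 0.2500 + 0.0700i → escape time 6
(row=1, col=0): c = -0.7600 + -0.2440i → escape time 6
(row=1, col=1): c = -0.2550 + -0.2440i → escape time 6
(row=1, col=2): c = 0.2500 + -0.2440i → escape time 6
(row=2, col=0): c = -0.7600 + -0.5580i → escape time 6
(row=2, col=1): c = -0.2550 + -0.5580i → escape time 6
(row=2, col=2): c = 0.2500 + -0.5580i → escape time 6
(row=3, col=0): c = -0.7600 + -0.8720i → escape time 4
(row=3, col=1): c = -0.2550 + -0.8720i → escape time 6
(row=3, col=2): c = 0.2500 + -0.8720i → escape time 4
(row=4, col=0): c = -0.7600 + -1.1860i → escape time 3
(row=4, col=1): c = -0.2550 + -1.1860i → escape time 3
(row=4, col=2): c = 0.2500 + -1.1860i → escape time 2
(row=5, col=0): c = -0.7600 + -1.5000i → escape time 2
(row=5, col=1): c = -0.2550 + -1.5000i → escape time 2
(row=5, col=2): c = 0.2500 + -1.5000i → escape time 2

Answer: 666
666
666
464
332
222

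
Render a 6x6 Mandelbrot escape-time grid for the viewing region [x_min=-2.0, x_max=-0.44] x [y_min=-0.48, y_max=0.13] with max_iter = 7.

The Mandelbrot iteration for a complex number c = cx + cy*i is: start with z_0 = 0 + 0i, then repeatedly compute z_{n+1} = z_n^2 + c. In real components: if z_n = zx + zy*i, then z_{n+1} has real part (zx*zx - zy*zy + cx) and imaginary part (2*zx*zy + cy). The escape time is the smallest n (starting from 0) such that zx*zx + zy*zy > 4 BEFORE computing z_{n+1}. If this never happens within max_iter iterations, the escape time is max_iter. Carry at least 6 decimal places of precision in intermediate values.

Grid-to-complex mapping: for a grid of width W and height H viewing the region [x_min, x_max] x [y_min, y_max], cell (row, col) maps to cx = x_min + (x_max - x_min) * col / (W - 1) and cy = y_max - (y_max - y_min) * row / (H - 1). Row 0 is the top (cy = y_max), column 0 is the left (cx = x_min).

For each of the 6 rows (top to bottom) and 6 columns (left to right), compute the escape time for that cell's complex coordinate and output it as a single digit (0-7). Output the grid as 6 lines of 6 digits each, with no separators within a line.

Answer: 157777
177777
157777
146777
145777
133577

Derivation:
(row=0, col=0): c = -2.0000 + 0.1300i → escape time 1
(row=0, col=1): c = -1.6880 + 0.1300i → escape time 5
(row=0, col=2): c = -1.3760 + 0.1300i → escape time 7
(row=0, col=3): c = -1.0640 + 0.1300i → escape time 7
(row=0, col=4): c = -0.7520 + 0.1300i → escape time 7
(row=0, col=5): c = -0.4400 + 0.1300i → escape time 7
(row=1, col=0): c = -2.0000 + 0.0080i → escape time 1
(row=1, col=1): c = -1.6880 + 0.0080i → escape time 7
(row=1, col=2): c = -1.3760 + 0.0080i → escape time 7
(row=1, col=3): c = -1.0640 + 0.0080i → escape time 7
(row=1, col=4): c = -0.7520 + 0.0080i → escape time 7
(row=1, col=5): c = -0.4400 + 0.0080i → escape time 7
(row=2, col=0): c = -2.0000 + -0.1140i → escape time 1
(row=2, col=1): c = -1.6880 + -0.1140i → escape time 5
(row=2, col=2): c = -1.3760 + -0.1140i → escape time 7
(row=2, col=3): c = -1.0640 + -0.1140i → escape time 7
(row=2, col=4): c = -0.7520 + -0.1140i → escape time 7
(row=2, col=5): c = -0.4400 + -0.1140i → escape time 7
(row=3, col=0): c = -2.0000 + -0.2360i → escape time 1
(row=3, col=1): c = -1.6880 + -0.2360i → escape time 4
(row=3, col=2): c = -1.3760 + -0.2360i → escape time 6
(row=3, col=3): c = -1.0640 + -0.2360i → escape time 7
(row=3, col=4): c = -0.7520 + -0.2360i → escape time 7
(row=3, col=5): c = -0.4400 + -0.2360i → escape time 7
(row=4, col=0): c = -2.0000 + -0.3580i → escape time 1
(row=4, col=1): c = -1.6880 + -0.3580i → escape time 4
(row=4, col=2): c = -1.3760 + -0.3580i → escape time 5
(row=4, col=3): c = -1.0640 + -0.3580i → escape time 7
(row=4, col=4): c = -0.7520 + -0.3580i → escape time 7
(row=4, col=5): c = -0.4400 + -0.3580i → escape time 7
(row=5, col=0): c = -2.0000 + -0.4800i → escape time 1
(row=5, col=1): c = -1.6880 + -0.4800i → escape time 3
(row=5, col=2): c = -1.3760 + -0.4800i → escape time 3
(row=5, col=3): c = -1.0640 + -0.4800i → escape time 5
(row=5, col=4): c = -0.7520 + -0.4800i → escape time 7
(row=5, col=5): c = -0.4400 + -0.4800i → escape time 7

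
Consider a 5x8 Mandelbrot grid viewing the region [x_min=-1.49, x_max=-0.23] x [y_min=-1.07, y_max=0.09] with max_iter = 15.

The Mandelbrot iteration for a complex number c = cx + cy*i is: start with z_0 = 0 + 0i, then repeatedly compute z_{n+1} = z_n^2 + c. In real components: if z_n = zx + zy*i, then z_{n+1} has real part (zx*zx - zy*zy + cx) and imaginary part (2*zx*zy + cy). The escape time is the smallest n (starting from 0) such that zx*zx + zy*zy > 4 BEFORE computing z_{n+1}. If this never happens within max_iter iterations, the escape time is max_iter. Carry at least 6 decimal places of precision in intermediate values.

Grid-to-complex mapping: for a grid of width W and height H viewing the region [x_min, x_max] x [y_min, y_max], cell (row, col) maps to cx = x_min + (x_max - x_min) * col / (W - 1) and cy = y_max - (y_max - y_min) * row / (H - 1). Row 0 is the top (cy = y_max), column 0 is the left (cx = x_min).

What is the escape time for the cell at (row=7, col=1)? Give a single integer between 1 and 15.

z_0 = 0 + 0i, c = -1.1750 + -1.0700i
Iter 1: z = -1.1750 + -1.0700i, |z|^2 = 2.5255
Iter 2: z = -0.9393 + 1.4445i, |z|^2 = 2.9688
Iter 3: z = -2.3793 + -3.7836i, |z|^2 = 19.9766
Escaped at iteration 3

Answer: 3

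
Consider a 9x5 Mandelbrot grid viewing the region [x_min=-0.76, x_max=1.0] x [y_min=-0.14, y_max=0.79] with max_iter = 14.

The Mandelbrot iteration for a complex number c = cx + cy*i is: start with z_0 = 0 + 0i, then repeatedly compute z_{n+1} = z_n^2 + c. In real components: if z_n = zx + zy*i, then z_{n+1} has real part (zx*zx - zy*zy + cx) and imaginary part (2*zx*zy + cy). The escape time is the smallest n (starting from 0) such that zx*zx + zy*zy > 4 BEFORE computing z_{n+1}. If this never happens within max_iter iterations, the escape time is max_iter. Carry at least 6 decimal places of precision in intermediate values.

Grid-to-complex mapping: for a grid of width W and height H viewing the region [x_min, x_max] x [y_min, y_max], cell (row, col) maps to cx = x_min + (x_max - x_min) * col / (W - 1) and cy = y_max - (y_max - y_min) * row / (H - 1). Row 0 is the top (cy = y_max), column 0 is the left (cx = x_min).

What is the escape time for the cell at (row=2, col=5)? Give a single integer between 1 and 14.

z_0 = 0 + 0i, c = 0.3400 + 0.3250i
Iter 1: z = 0.3400 + 0.3250i, |z|^2 = 0.2212
Iter 2: z = 0.3500 + 0.5460i, |z|^2 = 0.4206
Iter 3: z = 0.1644 + 0.7072i, |z|^2 = 0.5271
Iter 4: z = -0.1331 + 0.5575i, |z|^2 = 0.3285
Iter 5: z = 0.0469 + 0.1766i, |z|^2 = 0.0334
Iter 6: z = 0.3110 + 0.3416i, |z|^2 = 0.2134
Iter 7: z = 0.3200 + 0.5375i, |z|^2 = 0.3913
Iter 8: z = 0.1536 + 0.6690i, |z|^2 = 0.4712
Iter 9: z = -0.0840 + 0.5305i, |z|^2 = 0.2885
Iter 10: z = 0.0657 + 0.2359i, |z|^2 = 0.0599
Iter 11: z = 0.2887 + 0.3560i, |z|^2 = 0.2101
Iter 12: z = 0.2966 + 0.5305i, |z|^2 = 0.3694
Iter 13: z = 0.1465 + 0.6397i, |z|^2 = 0.4307

Answer: 14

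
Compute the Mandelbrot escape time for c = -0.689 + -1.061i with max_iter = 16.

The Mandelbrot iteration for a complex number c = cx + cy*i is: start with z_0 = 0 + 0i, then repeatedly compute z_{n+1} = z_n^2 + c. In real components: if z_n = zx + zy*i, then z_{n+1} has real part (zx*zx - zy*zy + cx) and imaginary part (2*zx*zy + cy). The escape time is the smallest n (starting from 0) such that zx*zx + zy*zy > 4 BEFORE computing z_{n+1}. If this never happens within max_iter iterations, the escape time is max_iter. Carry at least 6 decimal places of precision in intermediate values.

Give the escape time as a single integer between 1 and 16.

z_0 = 0 + 0i, c = -0.6890 + -1.0610i
Iter 1: z = -0.6890 + -1.0610i, |z|^2 = 1.6004
Iter 2: z = -1.3400 + 0.4011i, |z|^2 = 1.9564
Iter 3: z = 0.9458 + -2.1358i, |z|^2 = 5.4562
Escaped at iteration 3

Answer: 3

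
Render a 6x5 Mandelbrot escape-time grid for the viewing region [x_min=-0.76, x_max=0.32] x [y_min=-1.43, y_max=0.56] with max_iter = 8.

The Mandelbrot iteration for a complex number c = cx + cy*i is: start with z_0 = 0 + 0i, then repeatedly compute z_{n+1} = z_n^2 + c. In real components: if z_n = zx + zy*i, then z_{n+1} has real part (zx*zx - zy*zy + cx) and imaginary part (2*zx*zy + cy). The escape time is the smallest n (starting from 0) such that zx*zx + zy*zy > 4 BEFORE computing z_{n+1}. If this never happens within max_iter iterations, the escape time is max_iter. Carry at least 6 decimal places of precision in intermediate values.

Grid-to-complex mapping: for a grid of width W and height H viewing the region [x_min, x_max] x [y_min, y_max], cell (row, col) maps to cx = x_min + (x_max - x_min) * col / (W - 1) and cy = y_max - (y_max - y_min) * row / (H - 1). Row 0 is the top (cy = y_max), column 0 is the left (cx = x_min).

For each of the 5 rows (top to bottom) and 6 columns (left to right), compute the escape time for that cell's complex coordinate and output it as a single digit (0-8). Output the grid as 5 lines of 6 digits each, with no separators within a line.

Answer: 688888
888888
888888
445854
222222

Derivation:
(row=0, col=0): c = -0.7600 + 0.5600i → escape time 6
(row=0, col=1): c = -0.5440 + 0.5600i → escape time 8
(row=0, col=2): c = -0.3280 + 0.5600i → escape time 8
(row=0, col=3): c = -0.1120 + 0.5600i → escape time 8
(row=0, col=4): c = 0.1040 + 0.5600i → escape time 8
(row=0, col=5): c = 0.3200 + 0.5600i → escape time 8
(row=1, col=0): c = -0.7600 + 0.0625i → escape time 8
(row=1, col=1): c = -0.5440 + 0.0625i → escape time 8
(row=1, col=2): c = -0.3280 + 0.0625i → escape time 8
(row=1, col=3): c = -0.1120 + 0.0625i → escape time 8
(row=1, col=4): c = 0.1040 + 0.0625i → escape time 8
(row=1, col=5): c = 0.3200 + 0.0625i → escape time 8
(row=2, col=0): c = -0.7600 + -0.4350i → escape time 8
(row=2, col=1): c = -0.5440 + -0.4350i → escape time 8
(row=2, col=2): c = -0.3280 + -0.4350i → escape time 8
(row=2, col=3): c = -0.1120 + -0.4350i → escape time 8
(row=2, col=4): c = 0.1040 + -0.4350i → escape time 8
(row=2, col=5): c = 0.3200 + -0.4350i → escape time 8
(row=3, col=0): c = -0.7600 + -0.9325i → escape time 4
(row=3, col=1): c = -0.5440 + -0.9325i → escape time 4
(row=3, col=2): c = -0.3280 + -0.9325i → escape time 5
(row=3, col=3): c = -0.1120 + -0.9325i → escape time 8
(row=3, col=4): c = 0.1040 + -0.9325i → escape time 5
(row=3, col=5): c = 0.3200 + -0.9325i → escape time 4
(row=4, col=0): c = -0.7600 + -1.4300i → escape time 2
(row=4, col=1): c = -0.5440 + -1.4300i → escape time 2
(row=4, col=2): c = -0.3280 + -1.4300i → escape time 2
(row=4, col=3): c = -0.1120 + -1.4300i → escape time 2
(row=4, col=4): c = 0.1040 + -1.4300i → escape time 2
(row=4, col=5): c = 0.3200 + -1.4300i → escape time 2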